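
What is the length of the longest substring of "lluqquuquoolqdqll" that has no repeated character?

4

[l] len 1
[l] len 1
[l, u] len 2
[l, u, q] len 3
[q] len 1
[q, u] len 2
[u] len 1
[u, q] len 2
[q, u] len 2
[q, u, o] len 3
[o] len 1
[o, l] len 2
[o, l, q] len 3
[o, l, q, d] len 4
[d, q] len 2
[d, q, l] len 3
[l] len 1
Longest all-distinct length: 4.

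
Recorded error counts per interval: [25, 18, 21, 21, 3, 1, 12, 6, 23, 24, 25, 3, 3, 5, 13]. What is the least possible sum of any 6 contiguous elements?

Each size-6 window and its sum:
[25, 18, 21, 21, 3, 1] → sum 89
[18, 21, 21, 3, 1, 12] → sum 76
[21, 21, 3, 1, 12, 6] → sum 64
[21, 3, 1, 12, 6, 23] → sum 66
[3, 1, 12, 6, 23, 24] → sum 69
[1, 12, 6, 23, 24, 25] → sum 91
[12, 6, 23, 24, 25, 3] → sum 93
[6, 23, 24, 25, 3, 3] → sum 84
[23, 24, 25, 3, 3, 5] → sum 83
[24, 25, 3, 3, 5, 13] → sum 73
Least of these is 64.

64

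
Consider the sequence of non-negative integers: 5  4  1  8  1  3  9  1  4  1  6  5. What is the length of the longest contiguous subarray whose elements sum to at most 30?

add 5: [5] sum 5, len 1
add 4: [5, 4] sum 9, len 2
add 1: [5, 4, 1] sum 10, len 3
add 8: [5, 4, 1, 8] sum 18, len 4
add 1: [5, 4, 1, 8, 1] sum 19, len 5
add 3: [5, 4, 1, 8, 1, 3] sum 22, len 6
add 9: [4, 1, 8, 1, 3, 9] sum 26, len 6
add 1: [4, 1, 8, 1, 3, 9, 1] sum 27, len 7
add 4: [1, 8, 1, 3, 9, 1, 4] sum 27, len 7
add 1: [1, 8, 1, 3, 9, 1, 4, 1] sum 28, len 8
add 6: [1, 3, 9, 1, 4, 1, 6] sum 25, len 7
add 5: [1, 3, 9, 1, 4, 1, 6, 5] sum 30, len 8
Longest length seen: 8.

8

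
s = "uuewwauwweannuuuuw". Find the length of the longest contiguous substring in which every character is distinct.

4

add u: [u] len 1
add u (repeat u, move left end past it): [u] len 1
add e: [u, e] len 2
add w: [u, e, w] len 3
add w (repeat w, move left end past it): [w] len 1
add a: [w, a] len 2
add u: [w, a, u] len 3
add w (repeat w, move left end past it): [a, u, w] len 3
add w (repeat w, move left end past it): [w] len 1
add e: [w, e] len 2
add a: [w, e, a] len 3
add n: [w, e, a, n] len 4
add n (repeat n, move left end past it): [n] len 1
add u: [n, u] len 2
add u (repeat u, move left end past it): [u] len 1
add u (repeat u, move left end past it): [u] len 1
add u (repeat u, move left end past it): [u] len 1
add w: [u, w] len 2
Longest all-distinct length: 4.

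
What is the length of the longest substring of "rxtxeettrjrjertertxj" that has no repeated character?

5

[r] len 1
[r, x] len 2
[r, x, t] len 3
[t, x] len 2
[t, x, e] len 3
[e] len 1
[e, t] len 2
[t] len 1
[t, r] len 2
[t, r, j] len 3
[j, r] len 2
[r, j] len 2
[r, j, e] len 3
[j, e, r] len 3
[j, e, r, t] len 4
[r, t, e] len 3
[t, e, r] len 3
[e, r, t] len 3
[e, r, t, x] len 4
[e, r, t, x, j] len 5
Longest all-distinct length: 5.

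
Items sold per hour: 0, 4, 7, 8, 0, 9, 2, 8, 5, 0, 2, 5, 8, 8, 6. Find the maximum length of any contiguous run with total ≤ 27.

7

[0] sum 0 len 1
[0, 4] sum 4 len 2
[0, 4, 7] sum 11 len 3
[0, 4, 7, 8] sum 19 len 4
[0, 4, 7, 8, 0] sum 19 len 5
[7, 8, 0, 9] sum 24 len 4
[7, 8, 0, 9, 2] sum 26 len 5
[8, 0, 9, 2, 8] sum 27 len 5
[0, 9, 2, 8, 5] sum 24 len 5
[0, 9, 2, 8, 5, 0] sum 24 len 6
[0, 9, 2, 8, 5, 0, 2] sum 26 len 7
[2, 8, 5, 0, 2, 5] sum 22 len 6
[5, 0, 2, 5, 8] sum 20 len 5
[0, 2, 5, 8, 8] sum 23 len 5
[5, 8, 8, 6] sum 27 len 4
Longest length seen: 7.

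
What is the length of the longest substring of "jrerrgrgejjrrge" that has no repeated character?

add j: [j] len 1
add r: [j, r] len 2
add e: [j, r, e] len 3
add r (repeat r, move left end past it): [e, r] len 2
add r (repeat r, move left end past it): [r] len 1
add g: [r, g] len 2
add r (repeat r, move left end past it): [g, r] len 2
add g (repeat g, move left end past it): [r, g] len 2
add e: [r, g, e] len 3
add j: [r, g, e, j] len 4
add j (repeat j, move left end past it): [j] len 1
add r: [j, r] len 2
add r (repeat r, move left end past it): [r] len 1
add g: [r, g] len 2
add e: [r, g, e] len 3
Longest all-distinct length: 4.

4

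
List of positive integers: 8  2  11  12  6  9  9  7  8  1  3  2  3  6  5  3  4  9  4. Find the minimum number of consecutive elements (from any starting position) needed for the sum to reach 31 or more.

4

Extend right; whenever the sum reaches 31, record the length and shrink from the left:
add 8: running sum 8 < 31
add 2: running sum 10 < 31
add 11: running sum 21 < 31
end 3: [8, 2, 11, 12] sum 33, len 4
end 4: [2, 11, 12, 6] sum 31, len 4
end 5: [11, 12, 6, 9] sum 38, len 4
end 6: [12, 6, 9, 9] sum 36, len 4
end 7: [6, 9, 9, 7] sum 31, len 4
end 8: [9, 9, 7, 8] sum 33, len 4
end 9: [9, 9, 7, 8, 1] sum 34, len 5
end 10: [9, 9, 7, 8, 1, 3] sum 37, len 6
end 11: [9, 9, 7, 8, 1, 3, 2] sum 39, len 7
end 12: [9, 7, 8, 1, 3, 2, 3] sum 33, len 7
end 13: [9, 7, 8, 1, 3, 2, 3, 6] sum 39, len 8
end 14: [7, 8, 1, 3, 2, 3, 6, 5] sum 35, len 8
end 15: [8, 1, 3, 2, 3, 6, 5, 3] sum 31, len 8
end 16: [8, 1, 3, 2, 3, 6, 5, 3, 4] sum 35, len 9
end 17: [2, 3, 6, 5, 3, 4, 9] sum 32, len 7
end 18: [6, 5, 3, 4, 9, 4] sum 31, len 6
Shortest qualifying length: 4.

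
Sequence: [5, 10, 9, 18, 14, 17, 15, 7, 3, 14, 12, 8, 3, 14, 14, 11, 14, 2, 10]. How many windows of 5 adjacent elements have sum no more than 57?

(5, 10, 9, 18, 14) → sum 56  ≤ 57 ✓
(10, 9, 18, 14, 17) → sum 68
(9, 18, 14, 17, 15) → sum 73
(18, 14, 17, 15, 7) → sum 71
(14, 17, 15, 7, 3) → sum 56  ≤ 57 ✓
(17, 15, 7, 3, 14) → sum 56  ≤ 57 ✓
(15, 7, 3, 14, 12) → sum 51  ≤ 57 ✓
(7, 3, 14, 12, 8) → sum 44  ≤ 57 ✓
(3, 14, 12, 8, 3) → sum 40  ≤ 57 ✓
(14, 12, 8, 3, 14) → sum 51  ≤ 57 ✓
(12, 8, 3, 14, 14) → sum 51  ≤ 57 ✓
(8, 3, 14, 14, 11) → sum 50  ≤ 57 ✓
(3, 14, 14, 11, 14) → sum 56  ≤ 57 ✓
(14, 14, 11, 14, 2) → sum 55  ≤ 57 ✓
(14, 11, 14, 2, 10) → sum 51  ≤ 57 ✓
12 windows satisfy the condition.

12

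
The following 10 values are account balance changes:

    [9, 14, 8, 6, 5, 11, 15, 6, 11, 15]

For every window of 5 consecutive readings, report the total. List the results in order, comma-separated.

Sliding a size-5 window across the 10 values:
[9, 14, 8, 6, 5] → sum 42
[14, 8, 6, 5, 11] → sum 44
[8, 6, 5, 11, 15] → sum 45
[6, 5, 11, 15, 6] → sum 43
[5, 11, 15, 6, 11] → sum 48
[11, 15, 6, 11, 15] → sum 58

42, 44, 45, 43, 48, 58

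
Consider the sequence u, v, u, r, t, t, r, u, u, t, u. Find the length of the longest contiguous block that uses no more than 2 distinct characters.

Extend right; when distinct count exceeds 2, shrink from the left:
[u] 1 distinct, len 1
[u, v] 2 distinct, len 2
[u, v, u] 2 distinct, len 3
[u, r] 2 distinct, len 2
[r, t] 2 distinct, len 2
[r, t, t] 2 distinct, len 3
[r, t, t, r] 2 distinct, len 4
[r, u] 2 distinct, len 2
[r, u, u] 2 distinct, len 3
[u, u, t] 2 distinct, len 3
[u, u, t, u] 2 distinct, len 4
Longest length with ≤2 distinct: 4.

4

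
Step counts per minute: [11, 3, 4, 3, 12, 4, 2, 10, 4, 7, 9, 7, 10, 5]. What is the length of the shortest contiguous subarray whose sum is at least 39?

6

add 11: running sum 11 < 39
add 3: running sum 14 < 39
add 4: running sum 18 < 39
add 3: running sum 21 < 39
add 12: running sum 33 < 39
add 4: running sum 37 < 39
end 6: [11, 3, 4, 3, 12, 4, 2] sum 39, len 7
end 7: [11, 3, 4, 3, 12, 4, 2, 10] sum 49, len 8
end 8: [4, 3, 12, 4, 2, 10, 4] sum 39, len 7
end 9: [12, 4, 2, 10, 4, 7] sum 39, len 6
end 10: [12, 4, 2, 10, 4, 7, 9] sum 48, len 7
end 11: [2, 10, 4, 7, 9, 7] sum 39, len 6
end 12: [10, 4, 7, 9, 7, 10] sum 47, len 6
end 13: [4, 7, 9, 7, 10, 5] sum 42, len 6
Shortest qualifying length: 6.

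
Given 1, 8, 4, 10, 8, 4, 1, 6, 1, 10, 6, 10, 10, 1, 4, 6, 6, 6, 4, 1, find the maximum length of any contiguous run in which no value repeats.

add 1: [1] len 1
add 8: [1, 8] len 2
add 4: [1, 8, 4] len 3
add 10: [1, 8, 4, 10] len 4
add 8 (repeat 8, move left end past it): [4, 10, 8] len 3
add 4 (repeat 4, move left end past it): [10, 8, 4] len 3
add 1: [10, 8, 4, 1] len 4
add 6: [10, 8, 4, 1, 6] len 5
add 1 (repeat 1, move left end past it): [6, 1] len 2
add 10: [6, 1, 10] len 3
add 6 (repeat 6, move left end past it): [1, 10, 6] len 3
add 10 (repeat 10, move left end past it): [6, 10] len 2
add 10 (repeat 10, move left end past it): [10] len 1
add 1: [10, 1] len 2
add 4: [10, 1, 4] len 3
add 6: [10, 1, 4, 6] len 4
add 6 (repeat 6, move left end past it): [6] len 1
add 6 (repeat 6, move left end past it): [6] len 1
add 4: [6, 4] len 2
add 1: [6, 4, 1] len 3
Longest all-distinct length: 5.

5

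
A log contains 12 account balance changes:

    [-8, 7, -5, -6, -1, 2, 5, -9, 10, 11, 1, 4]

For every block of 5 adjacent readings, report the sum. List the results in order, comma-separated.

-13, -3, -5, -9, 7, 19, 18, 17

[-8, 7, -5, -6, -1] → sum -13
[7, -5, -6, -1, 2] → sum -3
[-5, -6, -1, 2, 5] → sum -5
[-6, -1, 2, 5, -9] → sum -9
[-1, 2, 5, -9, 10] → sum 7
[2, 5, -9, 10, 11] → sum 19
[5, -9, 10, 11, 1] → sum 18
[-9, 10, 11, 1, 4] → sum 17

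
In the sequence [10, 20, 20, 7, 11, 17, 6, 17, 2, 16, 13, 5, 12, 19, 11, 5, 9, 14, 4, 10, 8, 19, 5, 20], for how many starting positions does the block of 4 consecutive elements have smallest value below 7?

18

[10, 20, 20, 7] → min 7
[20, 20, 7, 11] → min 7
[20, 7, 11, 17] → min 7
[7, 11, 17, 6] → min 6  < 7 ✓
[11, 17, 6, 17] → min 6  < 7 ✓
[17, 6, 17, 2] → min 2  < 7 ✓
[6, 17, 2, 16] → min 2  < 7 ✓
[17, 2, 16, 13] → min 2  < 7 ✓
[2, 16, 13, 5] → min 2  < 7 ✓
[16, 13, 5, 12] → min 5  < 7 ✓
[13, 5, 12, 19] → min 5  < 7 ✓
[5, 12, 19, 11] → min 5  < 7 ✓
[12, 19, 11, 5] → min 5  < 7 ✓
[19, 11, 5, 9] → min 5  < 7 ✓
[11, 5, 9, 14] → min 5  < 7 ✓
[5, 9, 14, 4] → min 4  < 7 ✓
[9, 14, 4, 10] → min 4  < 7 ✓
[14, 4, 10, 8] → min 4  < 7 ✓
[4, 10, 8, 19] → min 4  < 7 ✓
[10, 8, 19, 5] → min 5  < 7 ✓
[8, 19, 5, 20] → min 5  < 7 ✓
18 windows satisfy the condition.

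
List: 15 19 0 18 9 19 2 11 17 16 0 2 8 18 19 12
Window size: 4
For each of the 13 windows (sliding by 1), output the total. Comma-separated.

52, 46, 46, 48, 41, 49, 46, 44, 35, 26, 28, 47, 57

(15, 19, 0, 18) → sum 52
(19, 0, 18, 9) → sum 46
(0, 18, 9, 19) → sum 46
(18, 9, 19, 2) → sum 48
(9, 19, 2, 11) → sum 41
(19, 2, 11, 17) → sum 49
(2, 11, 17, 16) → sum 46
(11, 17, 16, 0) → sum 44
(17, 16, 0, 2) → sum 35
(16, 0, 2, 8) → sum 26
(0, 2, 8, 18) → sum 28
(2, 8, 18, 19) → sum 47
(8, 18, 19, 12) → sum 57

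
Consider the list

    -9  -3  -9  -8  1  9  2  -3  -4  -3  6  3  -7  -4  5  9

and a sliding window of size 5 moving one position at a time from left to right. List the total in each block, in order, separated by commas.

(-9, -3, -9, -8, 1) → sum -28
(-3, -9, -8, 1, 9) → sum -10
(-9, -8, 1, 9, 2) → sum -5
(-8, 1, 9, 2, -3) → sum 1
(1, 9, 2, -3, -4) → sum 5
(9, 2, -3, -4, -3) → sum 1
(2, -3, -4, -3, 6) → sum -2
(-3, -4, -3, 6, 3) → sum -1
(-4, -3, 6, 3, -7) → sum -5
(-3, 6, 3, -7, -4) → sum -5
(6, 3, -7, -4, 5) → sum 3
(3, -7, -4, 5, 9) → sum 6

-28, -10, -5, 1, 5, 1, -2, -1, -5, -5, 3, 6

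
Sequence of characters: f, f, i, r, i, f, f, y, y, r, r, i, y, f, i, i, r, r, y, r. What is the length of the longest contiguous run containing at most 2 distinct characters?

Extend right; when distinct count exceeds 2, shrink from the left:
[f] 1 distinct, len 1
[f, f] 1 distinct, len 2
[f, f, i] 2 distinct, len 3
[i, r] 2 distinct, len 2
[i, r, i] 2 distinct, len 3
[i, f] 2 distinct, len 2
[i, f, f] 2 distinct, len 3
[f, f, y] 2 distinct, len 3
[f, f, y, y] 2 distinct, len 4
[y, y, r] 2 distinct, len 3
[y, y, r, r] 2 distinct, len 4
[r, r, i] 2 distinct, len 3
[i, y] 2 distinct, len 2
[y, f] 2 distinct, len 2
[f, i] 2 distinct, len 2
[f, i, i] 2 distinct, len 3
[i, i, r] 2 distinct, len 3
[i, i, r, r] 2 distinct, len 4
[r, r, y] 2 distinct, len 3
[r, r, y, r] 2 distinct, len 4
Longest length with ≤2 distinct: 4.

4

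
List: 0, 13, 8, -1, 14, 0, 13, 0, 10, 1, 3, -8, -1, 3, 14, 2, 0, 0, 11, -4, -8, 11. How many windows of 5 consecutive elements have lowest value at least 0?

0 13 8 -1 14 → min -1
13 8 -1 14 0 → min -1
8 -1 14 0 13 → min -1
-1 14 0 13 0 → min -1
14 0 13 0 10 → min 0  ≥ 0 ✓
0 13 0 10 1 → min 0  ≥ 0 ✓
13 0 10 1 3 → min 0  ≥ 0 ✓
0 10 1 3 -8 → min -8
10 1 3 -8 -1 → min -8
1 3 -8 -1 3 → min -8
3 -8 -1 3 14 → min -8
-8 -1 3 14 2 → min -8
-1 3 14 2 0 → min -1
3 14 2 0 0 → min 0  ≥ 0 ✓
14 2 0 0 11 → min 0  ≥ 0 ✓
2 0 0 11 -4 → min -4
0 0 11 -4 -8 → min -8
0 11 -4 -8 11 → min -8
5 windows satisfy the condition.

5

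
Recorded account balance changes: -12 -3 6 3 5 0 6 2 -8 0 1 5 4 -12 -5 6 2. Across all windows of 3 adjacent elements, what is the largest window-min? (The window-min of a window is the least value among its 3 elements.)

3

[-12, -3, 6] → min -12
[-3, 6, 3] → min -3
[6, 3, 5] → min 3
[3, 5, 0] → min 0
[5, 0, 6] → min 0
[0, 6, 2] → min 0
[6, 2, -8] → min -8
[2, -8, 0] → min -8
[-8, 0, 1] → min -8
[0, 1, 5] → min 0
[1, 5, 4] → min 1
[5, 4, -12] → min -12
[4, -12, -5] → min -12
[-12, -5, 6] → min -12
[-5, 6, 2] → min -5
Largest of these is 3.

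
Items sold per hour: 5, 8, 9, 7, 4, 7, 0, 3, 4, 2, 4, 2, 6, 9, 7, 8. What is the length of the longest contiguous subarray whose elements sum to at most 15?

[5] sum 5 len 1
[5, 8] sum 13 len 2
[9] sum 9 len 1
[7] sum 7 len 1
[7, 4] sum 11 len 2
[4, 7] sum 11 len 2
[4, 7, 0] sum 11 len 3
[4, 7, 0, 3] sum 14 len 4
[7, 0, 3, 4] sum 14 len 4
[0, 3, 4, 2] sum 9 len 4
[0, 3, 4, 2, 4] sum 13 len 5
[0, 3, 4, 2, 4, 2] sum 15 len 6
[2, 4, 2, 6] sum 14 len 4
[6, 9] sum 15 len 2
[7] sum 7 len 1
[7, 8] sum 15 len 2
Longest length seen: 6.

6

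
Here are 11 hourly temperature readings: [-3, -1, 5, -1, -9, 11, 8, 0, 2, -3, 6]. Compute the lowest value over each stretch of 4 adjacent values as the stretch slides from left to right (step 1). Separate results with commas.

-3, -9, -9, -9, -9, 0, -3, -3

(-3, -1, 5, -1) → min -3
(-1, 5, -1, -9) → min -9
(5, -1, -9, 11) → min -9
(-1, -9, 11, 8) → min -9
(-9, 11, 8, 0) → min -9
(11, 8, 0, 2) → min 0
(8, 0, 2, -3) → min -3
(0, 2, -3, 6) → min -3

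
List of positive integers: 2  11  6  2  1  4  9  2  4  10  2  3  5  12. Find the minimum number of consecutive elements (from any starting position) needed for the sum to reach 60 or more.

12

add 2: running sum 2 < 60
add 11: running sum 13 < 60
add 6: running sum 19 < 60
add 2: running sum 21 < 60
add 1: running sum 22 < 60
add 4: running sum 26 < 60
add 9: running sum 35 < 60
add 2: running sum 37 < 60
add 4: running sum 41 < 60
add 10: running sum 51 < 60
add 2: running sum 53 < 60
add 3: running sum 56 < 60
end 12: [2, 11, 6, 2, 1, 4, 9, 2, 4, 10, 2, 3, 5] sum 61, len 13
end 13: [6, 2, 1, 4, 9, 2, 4, 10, 2, 3, 5, 12] sum 60, len 12
Shortest qualifying length: 12.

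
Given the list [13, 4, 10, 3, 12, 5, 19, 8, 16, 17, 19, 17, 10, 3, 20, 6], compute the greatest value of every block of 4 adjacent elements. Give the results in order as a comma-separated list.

13, 12, 12, 19, 19, 19, 19, 19, 19, 19, 19, 20, 20

Sliding a size-4 window across the 16 values:
[13, 4, 10, 3] → max 13
[4, 10, 3, 12] → max 12
[10, 3, 12, 5] → max 12
[3, 12, 5, 19] → max 19
[12, 5, 19, 8] → max 19
[5, 19, 8, 16] → max 19
[19, 8, 16, 17] → max 19
[8, 16, 17, 19] → max 19
[16, 17, 19, 17] → max 19
[17, 19, 17, 10] → max 19
[19, 17, 10, 3] → max 19
[17, 10, 3, 20] → max 20
[10, 3, 20, 6] → max 20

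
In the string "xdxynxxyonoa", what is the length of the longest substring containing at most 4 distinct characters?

add x: window [x] (1 distinct), len 1
add d: window [x, d] (2 distinct), len 2
add x: window [x, d, x] (2 distinct), len 3
add y: window [x, d, x, y] (3 distinct), len 4
add n: window [x, d, x, y, n] (4 distinct), len 5
add x: window [x, d, x, y, n, x] (4 distinct), len 6
add x: window [x, d, x, y, n, x, x] (4 distinct), len 7
add y: window [x, d, x, y, n, x, x, y] (4 distinct), len 8
add o: window [x, y, n, x, x, y, o] (4 distinct), len 7
add n: window [x, y, n, x, x, y, o, n] (4 distinct), len 8
add o: window [x, y, n, x, x, y, o, n, o] (4 distinct), len 9
add a: window [y, o, n, o, a] (4 distinct), len 5
Longest length with ≤4 distinct: 9.

9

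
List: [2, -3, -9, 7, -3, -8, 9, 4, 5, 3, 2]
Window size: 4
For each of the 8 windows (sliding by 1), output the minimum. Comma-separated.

-9, -9, -9, -8, -8, -8, 3, 2

2 -3 -9 7 → min -9
-3 -9 7 -3 → min -9
-9 7 -3 -8 → min -9
7 -3 -8 9 → min -8
-3 -8 9 4 → min -8
-8 9 4 5 → min -8
9 4 5 3 → min 3
4 5 3 2 → min 2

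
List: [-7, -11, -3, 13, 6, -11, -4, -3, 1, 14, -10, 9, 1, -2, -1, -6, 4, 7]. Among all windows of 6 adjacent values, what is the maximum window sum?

[-7, -11, -3, 13, 6, -11] → sum -13
[-11, -3, 13, 6, -11, -4] → sum -10
[-3, 13, 6, -11, -4, -3] → sum -2
[13, 6, -11, -4, -3, 1] → sum 2
[6, -11, -4, -3, 1, 14] → sum 3
[-11, -4, -3, 1, 14, -10] → sum -13
[-4, -3, 1, 14, -10, 9] → sum 7
[-3, 1, 14, -10, 9, 1] → sum 12
[1, 14, -10, 9, 1, -2] → sum 13
[14, -10, 9, 1, -2, -1] → sum 11
[-10, 9, 1, -2, -1, -6] → sum -9
[9, 1, -2, -1, -6, 4] → sum 5
[1, -2, -1, -6, 4, 7] → sum 3
Maximum of these is 13.

13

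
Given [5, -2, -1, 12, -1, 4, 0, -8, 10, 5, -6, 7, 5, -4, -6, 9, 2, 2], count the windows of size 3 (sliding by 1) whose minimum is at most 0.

5 -2 -1 → min -2  ≤ 0 ✓
-2 -1 12 → min -2  ≤ 0 ✓
-1 12 -1 → min -1  ≤ 0 ✓
12 -1 4 → min -1  ≤ 0 ✓
-1 4 0 → min -1  ≤ 0 ✓
4 0 -8 → min -8  ≤ 0 ✓
0 -8 10 → min -8  ≤ 0 ✓
-8 10 5 → min -8  ≤ 0 ✓
10 5 -6 → min -6  ≤ 0 ✓
5 -6 7 → min -6  ≤ 0 ✓
-6 7 5 → min -6  ≤ 0 ✓
7 5 -4 → min -4  ≤ 0 ✓
5 -4 -6 → min -6  ≤ 0 ✓
-4 -6 9 → min -6  ≤ 0 ✓
-6 9 2 → min -6  ≤ 0 ✓
9 2 2 → min 2
15 windows satisfy the condition.

15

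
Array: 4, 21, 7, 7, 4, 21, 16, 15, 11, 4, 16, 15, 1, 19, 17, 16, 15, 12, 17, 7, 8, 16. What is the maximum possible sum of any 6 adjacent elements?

Each size-6 window and its sum:
[4, 21, 7, 7, 4, 21] → sum 64
[21, 7, 7, 4, 21, 16] → sum 76
[7, 7, 4, 21, 16, 15] → sum 70
[7, 4, 21, 16, 15, 11] → sum 74
[4, 21, 16, 15, 11, 4] → sum 71
[21, 16, 15, 11, 4, 16] → sum 83
[16, 15, 11, 4, 16, 15] → sum 77
[15, 11, 4, 16, 15, 1] → sum 62
[11, 4, 16, 15, 1, 19] → sum 66
[4, 16, 15, 1, 19, 17] → sum 72
[16, 15, 1, 19, 17, 16] → sum 84
[15, 1, 19, 17, 16, 15] → sum 83
[1, 19, 17, 16, 15, 12] → sum 80
[19, 17, 16, 15, 12, 17] → sum 96
[17, 16, 15, 12, 17, 7] → sum 84
[16, 15, 12, 17, 7, 8] → sum 75
[15, 12, 17, 7, 8, 16] → sum 75
Maximum of these is 96.

96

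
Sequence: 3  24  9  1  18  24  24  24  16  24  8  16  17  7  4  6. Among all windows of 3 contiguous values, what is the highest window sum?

72

Each size-3 window and its sum:
(3, 24, 9) → sum 36
(24, 9, 1) → sum 34
(9, 1, 18) → sum 28
(1, 18, 24) → sum 43
(18, 24, 24) → sum 66
(24, 24, 24) → sum 72
(24, 24, 16) → sum 64
(24, 16, 24) → sum 64
(16, 24, 8) → sum 48
(24, 8, 16) → sum 48
(8, 16, 17) → sum 41
(16, 17, 7) → sum 40
(17, 7, 4) → sum 28
(7, 4, 6) → sum 17
Highest of these is 72.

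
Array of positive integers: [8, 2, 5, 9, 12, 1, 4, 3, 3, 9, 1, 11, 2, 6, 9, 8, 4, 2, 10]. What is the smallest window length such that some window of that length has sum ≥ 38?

6

Extend right; whenever the sum reaches 38, record the length and shrink from the left:
add 8: running sum 8 < 38
add 2: running sum 10 < 38
add 5: running sum 15 < 38
add 9: running sum 24 < 38
add 12: running sum 36 < 38
add 1: running sum 37 < 38
end 6: [8, 2, 5, 9, 12, 1, 4] sum 41, len 7
end 7: [8, 2, 5, 9, 12, 1, 4, 3] sum 44, len 8
end 8: [2, 5, 9, 12, 1, 4, 3, 3] sum 39, len 8
end 9: [9, 12, 1, 4, 3, 3, 9] sum 41, len 7
end 10: [9, 12, 1, 4, 3, 3, 9, 1] sum 42, len 8
end 11: [12, 1, 4, 3, 3, 9, 1, 11] sum 44, len 8
end 12: [12, 1, 4, 3, 3, 9, 1, 11, 2] sum 46, len 9
end 13: [4, 3, 3, 9, 1, 11, 2, 6] sum 39, len 8
end 14: [9, 1, 11, 2, 6, 9] sum 38, len 6
end 15: [9, 1, 11, 2, 6, 9, 8] sum 46, len 7
end 16: [11, 2, 6, 9, 8, 4] sum 40, len 6
end 17: [11, 2, 6, 9, 8, 4, 2] sum 42, len 7
end 18: [6, 9, 8, 4, 2, 10] sum 39, len 6
Shortest qualifying length: 6.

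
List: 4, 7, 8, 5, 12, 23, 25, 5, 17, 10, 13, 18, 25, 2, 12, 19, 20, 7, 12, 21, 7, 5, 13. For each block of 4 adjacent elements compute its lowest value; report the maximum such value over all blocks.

10

(4, 7, 8, 5) → min 4
(7, 8, 5, 12) → min 5
(8, 5, 12, 23) → min 5
(5, 12, 23, 25) → min 5
(12, 23, 25, 5) → min 5
(23, 25, 5, 17) → min 5
(25, 5, 17, 10) → min 5
(5, 17, 10, 13) → min 5
(17, 10, 13, 18) → min 10
(10, 13, 18, 25) → min 10
(13, 18, 25, 2) → min 2
(18, 25, 2, 12) → min 2
(25, 2, 12, 19) → min 2
(2, 12, 19, 20) → min 2
(12, 19, 20, 7) → min 7
(19, 20, 7, 12) → min 7
(20, 7, 12, 21) → min 7
(7, 12, 21, 7) → min 7
(12, 21, 7, 5) → min 5
(21, 7, 5, 13) → min 5
Maximum of these is 10.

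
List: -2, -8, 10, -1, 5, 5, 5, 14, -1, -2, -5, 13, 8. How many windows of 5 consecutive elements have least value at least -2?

(-2, -8, 10, -1, 5) → min -8
(-8, 10, -1, 5, 5) → min -8
(10, -1, 5, 5, 5) → min -1  ≥ -2 ✓
(-1, 5, 5, 5, 14) → min -1  ≥ -2 ✓
(5, 5, 5, 14, -1) → min -1  ≥ -2 ✓
(5, 5, 14, -1, -2) → min -2  ≥ -2 ✓
(5, 14, -1, -2, -5) → min -5
(14, -1, -2, -5, 13) → min -5
(-1, -2, -5, 13, 8) → min -5
4 windows satisfy the condition.

4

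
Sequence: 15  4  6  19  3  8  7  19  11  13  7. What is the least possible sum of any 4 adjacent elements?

32

Window sums for each of the 8 positions:
[15, 4, 6, 19] → sum 44
[4, 6, 19, 3] → sum 32
[6, 19, 3, 8] → sum 36
[19, 3, 8, 7] → sum 37
[3, 8, 7, 19] → sum 37
[8, 7, 19, 11] → sum 45
[7, 19, 11, 13] → sum 50
[19, 11, 13, 7] → sum 50
Least of these is 32.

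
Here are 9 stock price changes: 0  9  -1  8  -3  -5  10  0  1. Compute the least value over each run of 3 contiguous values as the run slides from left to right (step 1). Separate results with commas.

(0, 9, -1) → min -1
(9, -1, 8) → min -1
(-1, 8, -3) → min -3
(8, -3, -5) → min -5
(-3, -5, 10) → min -5
(-5, 10, 0) → min -5
(10, 0, 1) → min 0

-1, -1, -3, -5, -5, -5, 0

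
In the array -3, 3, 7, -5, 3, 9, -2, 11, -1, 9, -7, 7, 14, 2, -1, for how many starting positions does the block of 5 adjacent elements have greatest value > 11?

(-3, 3, 7, -5, 3) → max 7
(3, 7, -5, 3, 9) → max 9
(7, -5, 3, 9, -2) → max 9
(-5, 3, 9, -2, 11) → max 11
(3, 9, -2, 11, -1) → max 11
(9, -2, 11, -1, 9) → max 11
(-2, 11, -1, 9, -7) → max 11
(11, -1, 9, -7, 7) → max 11
(-1, 9, -7, 7, 14) → max 14  > 11 ✓
(9, -7, 7, 14, 2) → max 14  > 11 ✓
(-7, 7, 14, 2, -1) → max 14  > 11 ✓
3 windows satisfy the condition.

3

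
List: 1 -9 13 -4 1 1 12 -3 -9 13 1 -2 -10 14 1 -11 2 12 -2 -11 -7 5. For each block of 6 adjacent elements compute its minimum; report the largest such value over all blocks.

Each size-6 window and its min:
[1, -9, 13, -4, 1, 1] → min -9
[-9, 13, -4, 1, 1, 12] → min -9
[13, -4, 1, 1, 12, -3] → min -4
[-4, 1, 1, 12, -3, -9] → min -9
[1, 1, 12, -3, -9, 13] → min -9
[1, 12, -3, -9, 13, 1] → min -9
[12, -3, -9, 13, 1, -2] → min -9
[-3, -9, 13, 1, -2, -10] → min -10
[-9, 13, 1, -2, -10, 14] → min -10
[13, 1, -2, -10, 14, 1] → min -10
[1, -2, -10, 14, 1, -11] → min -11
[-2, -10, 14, 1, -11, 2] → min -11
[-10, 14, 1, -11, 2, 12] → min -11
[14, 1, -11, 2, 12, -2] → min -11
[1, -11, 2, 12, -2, -11] → min -11
[-11, 2, 12, -2, -11, -7] → min -11
[2, 12, -2, -11, -7, 5] → min -11
Largest of these is -4.

-4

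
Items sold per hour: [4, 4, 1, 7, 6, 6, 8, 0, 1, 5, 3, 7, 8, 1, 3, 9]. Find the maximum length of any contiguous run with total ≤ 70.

Extend to the right; shrink from the left whenever the sum exceeds 70:
→ 4: sum 4, len 1
→ 4: sum 8, len 2
→ 1: sum 9, len 3
→ 7: sum 16, len 4
→ 6: sum 22, len 5
→ 6: sum 28, len 6
→ 8: sum 36, len 7
→ 0: sum 36, len 8
→ 1: sum 37, len 9
→ 5: sum 42, len 10
→ 3: sum 45, len 11
→ 7: sum 52, len 12
→ 8: sum 60, len 13
→ 1: sum 61, len 14
→ 3: sum 64, len 15
→ 9 (dropped 4): sum 69, len 15
Longest length seen: 15.

15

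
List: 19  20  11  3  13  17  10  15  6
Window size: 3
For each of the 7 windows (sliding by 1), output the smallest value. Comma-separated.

Sliding a size-3 window across the 9 values:
(19, 20, 11) → min 11
(20, 11, 3) → min 3
(11, 3, 13) → min 3
(3, 13, 17) → min 3
(13, 17, 10) → min 10
(17, 10, 15) → min 10
(10, 15, 6) → min 6

11, 3, 3, 3, 10, 10, 6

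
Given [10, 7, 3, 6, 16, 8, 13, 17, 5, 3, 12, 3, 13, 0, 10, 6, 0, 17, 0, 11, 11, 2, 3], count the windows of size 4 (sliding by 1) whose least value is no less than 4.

3

10 7 3 6 → min 3
7 3 6 16 → min 3
3 6 16 8 → min 3
6 16 8 13 → min 6  ≥ 4 ✓
16 8 13 17 → min 8  ≥ 4 ✓
8 13 17 5 → min 5  ≥ 4 ✓
13 17 5 3 → min 3
17 5 3 12 → min 3
5 3 12 3 → min 3
3 12 3 13 → min 3
12 3 13 0 → min 0
3 13 0 10 → min 0
13 0 10 6 → min 0
0 10 6 0 → min 0
10 6 0 17 → min 0
6 0 17 0 → min 0
0 17 0 11 → min 0
17 0 11 11 → min 0
0 11 11 2 → min 0
11 11 2 3 → min 2
3 windows satisfy the condition.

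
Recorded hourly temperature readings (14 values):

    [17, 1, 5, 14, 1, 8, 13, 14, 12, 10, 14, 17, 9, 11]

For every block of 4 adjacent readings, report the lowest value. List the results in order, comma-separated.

(17, 1, 5, 14) → min 1
(1, 5, 14, 1) → min 1
(5, 14, 1, 8) → min 1
(14, 1, 8, 13) → min 1
(1, 8, 13, 14) → min 1
(8, 13, 14, 12) → min 8
(13, 14, 12, 10) → min 10
(14, 12, 10, 14) → min 10
(12, 10, 14, 17) → min 10
(10, 14, 17, 9) → min 9
(14, 17, 9, 11) → min 9

1, 1, 1, 1, 1, 8, 10, 10, 10, 9, 9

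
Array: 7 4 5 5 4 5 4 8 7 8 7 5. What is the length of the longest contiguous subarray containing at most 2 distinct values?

[7] 1 distinct, len 1
[7, 4] 2 distinct, len 2
[4, 5] 2 distinct, len 2
[4, 5, 5] 2 distinct, len 3
[4, 5, 5, 4] 2 distinct, len 4
[4, 5, 5, 4, 5] 2 distinct, len 5
[4, 5, 5, 4, 5, 4] 2 distinct, len 6
[4, 8] 2 distinct, len 2
[8, 7] 2 distinct, len 2
[8, 7, 8] 2 distinct, len 3
[8, 7, 8, 7] 2 distinct, len 4
[7, 5] 2 distinct, len 2
Longest length with ≤2 distinct: 6.

6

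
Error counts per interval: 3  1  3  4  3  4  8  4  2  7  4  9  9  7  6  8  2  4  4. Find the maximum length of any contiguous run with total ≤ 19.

6

Extend to the right; shrink from the left whenever the sum exceeds 19:
→ 3: sum 3, len 1
→ 1: sum 4, len 2
→ 3: sum 7, len 3
→ 4: sum 11, len 4
→ 3: sum 14, len 5
→ 4: sum 18, len 6
→ 8 (dropped 3, 1, 3): sum 19, len 4
→ 4 (dropped 4): sum 19, len 4
→ 2 (dropped 3): sum 18, len 4
→ 7 (dropped 4, 8): sum 13, len 3
→ 4: sum 17, len 4
→ 9 (dropped 4, 2, 7): sum 13, len 2
→ 9 (dropped 4): sum 18, len 2
→ 7 (dropped 9): sum 16, len 2
→ 6 (dropped 9): sum 13, len 2
→ 8 (dropped 7): sum 14, len 2
→ 2: sum 16, len 3
→ 4 (dropped 6): sum 14, len 3
→ 4: sum 18, len 4
Longest length seen: 6.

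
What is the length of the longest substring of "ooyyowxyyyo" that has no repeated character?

[o] len 1
[o] len 1
[o, y] len 2
[y] len 1
[y, o] len 2
[y, o, w] len 3
[y, o, w, x] len 4
[o, w, x, y] len 4
[y] len 1
[y] len 1
[y, o] len 2
Longest all-distinct length: 4.

4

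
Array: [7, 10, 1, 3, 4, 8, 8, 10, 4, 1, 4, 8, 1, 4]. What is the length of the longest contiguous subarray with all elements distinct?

6

add 7: [7] len 1
add 10: [7, 10] len 2
add 1: [7, 10, 1] len 3
add 3: [7, 10, 1, 3] len 4
add 4: [7, 10, 1, 3, 4] len 5
add 8: [7, 10, 1, 3, 4, 8] len 6
add 8 (repeat 8, move left end past it): [8] len 1
add 10: [8, 10] len 2
add 4: [8, 10, 4] len 3
add 1: [8, 10, 4, 1] len 4
add 4 (repeat 4, move left end past it): [1, 4] len 2
add 8: [1, 4, 8] len 3
add 1 (repeat 1, move left end past it): [4, 8, 1] len 3
add 4 (repeat 4, move left end past it): [8, 1, 4] len 3
Longest all-distinct length: 6.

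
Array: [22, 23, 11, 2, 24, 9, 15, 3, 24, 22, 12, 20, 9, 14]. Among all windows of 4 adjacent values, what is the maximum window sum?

78

(22, 23, 11, 2) → sum 58
(23, 11, 2, 24) → sum 60
(11, 2, 24, 9) → sum 46
(2, 24, 9, 15) → sum 50
(24, 9, 15, 3) → sum 51
(9, 15, 3, 24) → sum 51
(15, 3, 24, 22) → sum 64
(3, 24, 22, 12) → sum 61
(24, 22, 12, 20) → sum 78
(22, 12, 20, 9) → sum 63
(12, 20, 9, 14) → sum 55
Maximum of these is 78.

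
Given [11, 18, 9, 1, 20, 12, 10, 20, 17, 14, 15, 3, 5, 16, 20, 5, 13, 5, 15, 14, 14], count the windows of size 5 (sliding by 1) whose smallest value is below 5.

11 18 9 1 20 → min 1  < 5 ✓
18 9 1 20 12 → min 1  < 5 ✓
9 1 20 12 10 → min 1  < 5 ✓
1 20 12 10 20 → min 1  < 5 ✓
20 12 10 20 17 → min 10
12 10 20 17 14 → min 10
10 20 17 14 15 → min 10
20 17 14 15 3 → min 3  < 5 ✓
17 14 15 3 5 → min 3  < 5 ✓
14 15 3 5 16 → min 3  < 5 ✓
15 3 5 16 20 → min 3  < 5 ✓
3 5 16 20 5 → min 3  < 5 ✓
5 16 20 5 13 → min 5
16 20 5 13 5 → min 5
20 5 13 5 15 → min 5
5 13 5 15 14 → min 5
13 5 15 14 14 → min 5
9 windows satisfy the condition.

9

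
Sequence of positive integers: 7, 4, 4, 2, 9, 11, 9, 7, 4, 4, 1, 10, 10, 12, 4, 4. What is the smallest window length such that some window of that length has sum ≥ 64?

9

add 7: running sum 7 < 64
add 4: running sum 11 < 64
add 4: running sum 15 < 64
add 2: running sum 17 < 64
add 9: running sum 26 < 64
add 11: running sum 37 < 64
add 9: running sum 46 < 64
add 7: running sum 53 < 64
add 4: running sum 57 < 64
add 4: running sum 61 < 64
add 1: running sum 62 < 64
end 11: [4, 4, 2, 9, 11, 9, 7, 4, 4, 1, 10] sum 65, len 11
end 12: [9, 11, 9, 7, 4, 4, 1, 10, 10] sum 65, len 9
end 13: [11, 9, 7, 4, 4, 1, 10, 10, 12] sum 68, len 9
end 14: [11, 9, 7, 4, 4, 1, 10, 10, 12, 4] sum 72, len 10
end 15: [9, 7, 4, 4, 1, 10, 10, 12, 4, 4] sum 65, len 10
Shortest qualifying length: 9.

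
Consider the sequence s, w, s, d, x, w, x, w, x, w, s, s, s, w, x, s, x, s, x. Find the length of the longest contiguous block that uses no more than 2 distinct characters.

6

add s: window [s] (1 distinct), len 1
add w: window [s, w] (2 distinct), len 2
add s: window [s, w, s] (2 distinct), len 3
add d: window [s, d] (2 distinct), len 2
add x: window [d, x] (2 distinct), len 2
add w: window [x, w] (2 distinct), len 2
add x: window [x, w, x] (2 distinct), len 3
add w: window [x, w, x, w] (2 distinct), len 4
add x: window [x, w, x, w, x] (2 distinct), len 5
add w: window [x, w, x, w, x, w] (2 distinct), len 6
add s: window [w, s] (2 distinct), len 2
add s: window [w, s, s] (2 distinct), len 3
add s: window [w, s, s, s] (2 distinct), len 4
add w: window [w, s, s, s, w] (2 distinct), len 5
add x: window [w, x] (2 distinct), len 2
add s: window [x, s] (2 distinct), len 2
add x: window [x, s, x] (2 distinct), len 3
add s: window [x, s, x, s] (2 distinct), len 4
add x: window [x, s, x, s, x] (2 distinct), len 5
Longest length with ≤2 distinct: 6.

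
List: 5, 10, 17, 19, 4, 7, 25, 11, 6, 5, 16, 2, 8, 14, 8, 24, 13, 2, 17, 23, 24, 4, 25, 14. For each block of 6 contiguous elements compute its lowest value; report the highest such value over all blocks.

5

[5, 10, 17, 19, 4, 7] → min 4
[10, 17, 19, 4, 7, 25] → min 4
[17, 19, 4, 7, 25, 11] → min 4
[19, 4, 7, 25, 11, 6] → min 4
[4, 7, 25, 11, 6, 5] → min 4
[7, 25, 11, 6, 5, 16] → min 5
[25, 11, 6, 5, 16, 2] → min 2
[11, 6, 5, 16, 2, 8] → min 2
[6, 5, 16, 2, 8, 14] → min 2
[5, 16, 2, 8, 14, 8] → min 2
[16, 2, 8, 14, 8, 24] → min 2
[2, 8, 14, 8, 24, 13] → min 2
[8, 14, 8, 24, 13, 2] → min 2
[14, 8, 24, 13, 2, 17] → min 2
[8, 24, 13, 2, 17, 23] → min 2
[24, 13, 2, 17, 23, 24] → min 2
[13, 2, 17, 23, 24, 4] → min 2
[2, 17, 23, 24, 4, 25] → min 2
[17, 23, 24, 4, 25, 14] → min 4
Highest of these is 5.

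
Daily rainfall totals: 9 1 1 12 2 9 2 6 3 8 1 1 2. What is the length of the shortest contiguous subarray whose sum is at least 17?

3

add 9: running sum 9 < 17
add 1: running sum 10 < 17
add 1: running sum 11 < 17
end 3: [9, 1, 1, 12] sum 23, len 4
end 4: [9, 1, 1, 12, 2] sum 25, len 5
end 5: [12, 2, 9] sum 23, len 3
end 6: [12, 2, 9, 2] sum 25, len 4
end 7: [9, 2, 6] sum 17, len 3
end 8: [9, 2, 6, 3] sum 20, len 4
end 9: [6, 3, 8] sum 17, len 3
end 10: [6, 3, 8, 1] sum 18, len 4
end 11: [6, 3, 8, 1, 1] sum 19, len 5
end 12: [6, 3, 8, 1, 1, 2] sum 21, len 6
Shortest qualifying length: 3.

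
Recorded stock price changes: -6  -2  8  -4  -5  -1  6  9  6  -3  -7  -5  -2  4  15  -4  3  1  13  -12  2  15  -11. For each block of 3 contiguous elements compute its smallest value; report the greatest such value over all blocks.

6

(-6, -2, 8) → min -6
(-2, 8, -4) → min -4
(8, -4, -5) → min -5
(-4, -5, -1) → min -5
(-5, -1, 6) → min -5
(-1, 6, 9) → min -1
(6, 9, 6) → min 6
(9, 6, -3) → min -3
(6, -3, -7) → min -7
(-3, -7, -5) → min -7
(-7, -5, -2) → min -7
(-5, -2, 4) → min -5
(-2, 4, 15) → min -2
(4, 15, -4) → min -4
(15, -4, 3) → min -4
(-4, 3, 1) → min -4
(3, 1, 13) → min 1
(1, 13, -12) → min -12
(13, -12, 2) → min -12
(-12, 2, 15) → min -12
(2, 15, -11) → min -11
Greatest of these is 6.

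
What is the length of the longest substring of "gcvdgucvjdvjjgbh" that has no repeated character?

[g] len 1
[g, c] len 2
[g, c, v] len 3
[g, c, v, d] len 4
[c, v, d, g] len 4
[c, v, d, g, u] len 5
[v, d, g, u, c] len 5
[d, g, u, c, v] len 5
[d, g, u, c, v, j] len 6
[g, u, c, v, j, d] len 6
[j, d, v] len 3
[d, v, j] len 3
[j] len 1
[j, g] len 2
[j, g, b] len 3
[j, g, b, h] len 4
Longest all-distinct length: 6.

6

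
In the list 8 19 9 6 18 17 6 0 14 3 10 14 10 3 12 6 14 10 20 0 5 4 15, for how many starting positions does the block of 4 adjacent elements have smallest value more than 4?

(8, 19, 9, 6) → min 6  > 4 ✓
(19, 9, 6, 18) → min 6  > 4 ✓
(9, 6, 18, 17) → min 6  > 4 ✓
(6, 18, 17, 6) → min 6  > 4 ✓
(18, 17, 6, 0) → min 0
(17, 6, 0, 14) → min 0
(6, 0, 14, 3) → min 0
(0, 14, 3, 10) → min 0
(14, 3, 10, 14) → min 3
(3, 10, 14, 10) → min 3
(10, 14, 10, 3) → min 3
(14, 10, 3, 12) → min 3
(10, 3, 12, 6) → min 3
(3, 12, 6, 14) → min 3
(12, 6, 14, 10) → min 6  > 4 ✓
(6, 14, 10, 20) → min 6  > 4 ✓
(14, 10, 20, 0) → min 0
(10, 20, 0, 5) → min 0
(20, 0, 5, 4) → min 0
(0, 5, 4, 15) → min 0
6 windows satisfy the condition.

6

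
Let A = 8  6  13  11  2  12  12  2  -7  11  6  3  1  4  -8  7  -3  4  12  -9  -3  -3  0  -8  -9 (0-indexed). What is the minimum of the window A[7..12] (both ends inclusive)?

-7

Elements at indices 7..12: 2, -7, 11, 6, 3, 1
min(2, -7, 11, 6, 3, 1) = -7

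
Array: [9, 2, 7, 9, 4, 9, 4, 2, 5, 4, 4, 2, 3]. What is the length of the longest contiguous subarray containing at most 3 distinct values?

6

[9] 1 distinct, len 1
[9, 2] 2 distinct, len 2
[9, 2, 7] 3 distinct, len 3
[9, 2, 7, 9] 3 distinct, len 4
[7, 9, 4] 3 distinct, len 3
[7, 9, 4, 9] 3 distinct, len 4
[7, 9, 4, 9, 4] 3 distinct, len 5
[9, 4, 9, 4, 2] 3 distinct, len 5
[4, 2, 5] 3 distinct, len 3
[4, 2, 5, 4] 3 distinct, len 4
[4, 2, 5, 4, 4] 3 distinct, len 5
[4, 2, 5, 4, 4, 2] 3 distinct, len 6
[4, 4, 2, 3] 3 distinct, len 4
Longest length with ≤3 distinct: 6.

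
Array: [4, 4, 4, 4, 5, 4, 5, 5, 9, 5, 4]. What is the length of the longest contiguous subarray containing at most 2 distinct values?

8

Extend right; when distinct count exceeds 2, shrink from the left:
add 4: window [4] (1 distinct), len 1
add 4: window [4, 4] (1 distinct), len 2
add 4: window [4, 4, 4] (1 distinct), len 3
add 4: window [4, 4, 4, 4] (1 distinct), len 4
add 5: window [4, 4, 4, 4, 5] (2 distinct), len 5
add 4: window [4, 4, 4, 4, 5, 4] (2 distinct), len 6
add 5: window [4, 4, 4, 4, 5, 4, 5] (2 distinct), len 7
add 5: window [4, 4, 4, 4, 5, 4, 5, 5] (2 distinct), len 8
add 9: window [5, 5, 9] (2 distinct), len 3
add 5: window [5, 5, 9, 5] (2 distinct), len 4
add 4: window [5, 4] (2 distinct), len 2
Longest length with ≤2 distinct: 8.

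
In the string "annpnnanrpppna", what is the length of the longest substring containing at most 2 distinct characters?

5

[a] 1 distinct, len 1
[a, n] 2 distinct, len 2
[a, n, n] 2 distinct, len 3
[n, n, p] 2 distinct, len 3
[n, n, p, n] 2 distinct, len 4
[n, n, p, n, n] 2 distinct, len 5
[n, n, a] 2 distinct, len 3
[n, n, a, n] 2 distinct, len 4
[n, r] 2 distinct, len 2
[r, p] 2 distinct, len 2
[r, p, p] 2 distinct, len 3
[r, p, p, p] 2 distinct, len 4
[p, p, p, n] 2 distinct, len 4
[n, a] 2 distinct, len 2
Longest length with ≤2 distinct: 5.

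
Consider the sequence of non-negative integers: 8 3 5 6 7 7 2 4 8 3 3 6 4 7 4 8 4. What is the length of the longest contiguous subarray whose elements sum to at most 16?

4

Extend to the right; shrink from the left whenever the sum exceeds 16:
add 8: [8] sum 8, len 1
add 3: [8, 3] sum 11, len 2
add 5: [8, 3, 5] sum 16, len 3
add 6: [3, 5, 6] sum 14, len 3
add 7: [6, 7] sum 13, len 2
add 7: [7, 7] sum 14, len 2
add 2: [7, 7, 2] sum 16, len 3
add 4: [7, 2, 4] sum 13, len 3
add 8: [2, 4, 8] sum 14, len 3
add 3: [4, 8, 3] sum 15, len 3
add 3: [8, 3, 3] sum 14, len 3
add 6: [3, 3, 6] sum 12, len 3
add 4: [3, 3, 6, 4] sum 16, len 4
add 7: [4, 7] sum 11, len 2
add 4: [4, 7, 4] sum 15, len 3
add 8: [4, 8] sum 12, len 2
add 4: [4, 8, 4] sum 16, len 3
Longest length seen: 4.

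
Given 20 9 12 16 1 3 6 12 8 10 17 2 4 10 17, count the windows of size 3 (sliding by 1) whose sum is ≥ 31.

[20, 9, 12] → sum 41  ≥ 31 ✓
[9, 12, 16] → sum 37  ≥ 31 ✓
[12, 16, 1] → sum 29
[16, 1, 3] → sum 20
[1, 3, 6] → sum 10
[3, 6, 12] → sum 21
[6, 12, 8] → sum 26
[12, 8, 10] → sum 30
[8, 10, 17] → sum 35  ≥ 31 ✓
[10, 17, 2] → sum 29
[17, 2, 4] → sum 23
[2, 4, 10] → sum 16
[4, 10, 17] → sum 31  ≥ 31 ✓
4 windows satisfy the condition.

4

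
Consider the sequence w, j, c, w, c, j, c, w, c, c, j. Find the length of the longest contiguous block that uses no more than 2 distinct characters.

add w: window [w] (1 distinct), len 1
add j: window [w, j] (2 distinct), len 2
add c: window [j, c] (2 distinct), len 2
add w: window [c, w] (2 distinct), len 2
add c: window [c, w, c] (2 distinct), len 3
add j: window [c, j] (2 distinct), len 2
add c: window [c, j, c] (2 distinct), len 3
add w: window [c, w] (2 distinct), len 2
add c: window [c, w, c] (2 distinct), len 3
add c: window [c, w, c, c] (2 distinct), len 4
add j: window [c, c, j] (2 distinct), len 3
Longest length with ≤2 distinct: 4.

4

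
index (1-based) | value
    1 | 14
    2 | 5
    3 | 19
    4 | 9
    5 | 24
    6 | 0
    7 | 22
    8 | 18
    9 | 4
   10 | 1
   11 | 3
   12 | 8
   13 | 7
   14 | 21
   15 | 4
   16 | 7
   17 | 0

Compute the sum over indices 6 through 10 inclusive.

45

Elements at indices 6..10: 0, 22, 18, 4, 1
sum(0, 22, 18, 4, 1) = 45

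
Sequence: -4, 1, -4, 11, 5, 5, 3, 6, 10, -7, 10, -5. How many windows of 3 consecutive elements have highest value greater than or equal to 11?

3

[-4, 1, -4] → max 1
[1, -4, 11] → max 11  ≥ 11 ✓
[-4, 11, 5] → max 11  ≥ 11 ✓
[11, 5, 5] → max 11  ≥ 11 ✓
[5, 5, 3] → max 5
[5, 3, 6] → max 6
[3, 6, 10] → max 10
[6, 10, -7] → max 10
[10, -7, 10] → max 10
[-7, 10, -5] → max 10
3 windows satisfy the condition.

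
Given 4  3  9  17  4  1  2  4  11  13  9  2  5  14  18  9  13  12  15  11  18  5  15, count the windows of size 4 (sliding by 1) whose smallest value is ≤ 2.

[4, 3, 9, 17] → min 3
[3, 9, 17, 4] → min 3
[9, 17, 4, 1] → min 1  ≤ 2 ✓
[17, 4, 1, 2] → min 1  ≤ 2 ✓
[4, 1, 2, 4] → min 1  ≤ 2 ✓
[1, 2, 4, 11] → min 1  ≤ 2 ✓
[2, 4, 11, 13] → min 2  ≤ 2 ✓
[4, 11, 13, 9] → min 4
[11, 13, 9, 2] → min 2  ≤ 2 ✓
[13, 9, 2, 5] → min 2  ≤ 2 ✓
[9, 2, 5, 14] → min 2  ≤ 2 ✓
[2, 5, 14, 18] → min 2  ≤ 2 ✓
[5, 14, 18, 9] → min 5
[14, 18, 9, 13] → min 9
[18, 9, 13, 12] → min 9
[9, 13, 12, 15] → min 9
[13, 12, 15, 11] → min 11
[12, 15, 11, 18] → min 11
[15, 11, 18, 5] → min 5
[11, 18, 5, 15] → min 5
9 windows satisfy the condition.

9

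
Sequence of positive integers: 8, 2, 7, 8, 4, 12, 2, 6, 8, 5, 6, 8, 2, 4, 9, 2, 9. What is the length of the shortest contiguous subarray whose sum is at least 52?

8

add 8: running sum 8 < 52
add 2: running sum 10 < 52
add 7: running sum 17 < 52
add 8: running sum 25 < 52
add 4: running sum 29 < 52
add 12: running sum 41 < 52
add 2: running sum 43 < 52
add 6: running sum 49 < 52
end 8: [8, 2, 7, 8, 4, 12, 2, 6, 8] sum 57, len 9
end 9: [7, 8, 4, 12, 2, 6, 8, 5] sum 52, len 8
end 10: [7, 8, 4, 12, 2, 6, 8, 5, 6] sum 58, len 9
end 11: [8, 4, 12, 2, 6, 8, 5, 6, 8] sum 59, len 9
end 12: [4, 12, 2, 6, 8, 5, 6, 8, 2] sum 53, len 9
end 13: [12, 2, 6, 8, 5, 6, 8, 2, 4] sum 53, len 9
end 14: [12, 2, 6, 8, 5, 6, 8, 2, 4, 9] sum 62, len 10
end 15: [2, 6, 8, 5, 6, 8, 2, 4, 9, 2] sum 52, len 10
end 16: [8, 5, 6, 8, 2, 4, 9, 2, 9] sum 53, len 9
Shortest qualifying length: 8.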